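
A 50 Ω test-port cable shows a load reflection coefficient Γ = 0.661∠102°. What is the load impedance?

Z_L ≈ 16.4 + j37.8 Ω

Z_L = Z_0·(1 + Γ)/(1 − Γ) = 50·(0.863 + j0.647)/(1.14 − j0.647)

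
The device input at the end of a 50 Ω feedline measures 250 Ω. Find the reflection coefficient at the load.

Γ = 0.667

Γ = (Z_L − Z_0)/(Z_L + Z_0) = (250 − 50)/(250 + 50) = 200/300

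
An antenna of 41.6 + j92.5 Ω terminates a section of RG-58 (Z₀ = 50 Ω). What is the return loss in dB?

RL ≈ 2.93 dB

Γ = (-8.4 + j92.5)/(91.6 + j92.5), |Γ| = 0.713
RL = −20·log₁₀|Γ| = −20·log₁₀(0.713)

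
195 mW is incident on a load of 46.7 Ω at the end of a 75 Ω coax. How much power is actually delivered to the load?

P_delivered ≈ 184 mW

Γ = (46.7 − 75)/(46.7 + 75) = -0.233
|Γ|² = 0.0541
P_refl = |Γ|²·P_inc = 10.5 mW, P_del = (1 − |Γ|²)·P_inc = 184 mW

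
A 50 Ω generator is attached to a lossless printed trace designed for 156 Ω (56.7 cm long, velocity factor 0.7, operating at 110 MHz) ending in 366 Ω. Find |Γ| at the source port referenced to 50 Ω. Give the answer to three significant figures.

|Γ| ≈ 0.344

λ = v/f = 0.7·c / 110 MHz = 1.91 m
βl = 2π·l/λ = 2π × 0.297 = 107°
tan(βl) = -3.29
Z_in = Z_0·(Z_L + jZ_0·tanβl)/(Z_0 + jZ_L·tanβl) = 71.4 + j38.2 Ω
Γ_s = (Z_in − Z_s)/(Z_in + Z_s) = (21.4 + j38.2)/(121 + j38.2), |Γ_s| = 0.344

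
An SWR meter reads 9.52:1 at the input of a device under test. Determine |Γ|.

|Γ| ≈ 0.81

|Γ| = (S − 1)/(S + 1) = (9.52 − 1)/(9.52 + 1) = 8.52/10.5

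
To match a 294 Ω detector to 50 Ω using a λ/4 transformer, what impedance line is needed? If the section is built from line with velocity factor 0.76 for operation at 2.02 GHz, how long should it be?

Z_qwt ≈ 121 Ω; length ≈ 2.82 cm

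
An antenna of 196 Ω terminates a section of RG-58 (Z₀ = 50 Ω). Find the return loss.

RL ≈ 4.53 dB

Γ = (196 − 50)/(196 + 50) = 0.593
RL = −20·log₁₀|Γ| = −20·log₁₀(0.593)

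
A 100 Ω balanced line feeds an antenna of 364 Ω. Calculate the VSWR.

VSWR ≈ 3.64

Γ = (364 − 100)/(364 + 100) = 0.569
VSWR = (1 + 0.569)/(1 − 0.569)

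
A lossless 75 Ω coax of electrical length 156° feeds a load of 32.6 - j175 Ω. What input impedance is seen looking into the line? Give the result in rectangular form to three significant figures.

Z_in ≈ 1000 + j370 Ω

tan(βl) = tan(156°) = -0.445
Z_in = Z_0·(Z_L + jZ_0·tanβl)/(Z_0 + jZ_L·tanβl)
     = 75·(32.6 − j208)/(-2.92 − j14.5)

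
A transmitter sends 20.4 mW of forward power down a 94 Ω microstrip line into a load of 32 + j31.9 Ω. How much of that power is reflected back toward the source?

P_reflected ≈ 5.87 mW

|Γ| = |(-62 + j31.9)/(126 + j31.9)| = 0.536
|Γ|² = 0.288
P_refl = |Γ|²·P_inc = 5.87 mW, P_del = (1 − |Γ|²)·P_inc = 14.5 mW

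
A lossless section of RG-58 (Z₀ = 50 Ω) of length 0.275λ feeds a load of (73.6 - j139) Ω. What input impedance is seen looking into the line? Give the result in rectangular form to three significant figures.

Z_in ≈ 8.35 + j22.8 Ω

βl = 2π × 0.275 = 99°
tan(βl) = tan(99°) = -6.31
Z_in = Z_0·(Z_L + jZ_0·tanβl)/(Z_0 + jZ_L·tanβl)
     = 50·(73.6 − j455)/(-828 − j465)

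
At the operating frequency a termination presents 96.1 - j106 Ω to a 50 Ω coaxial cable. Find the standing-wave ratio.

VSWR ≈ 4.56

Γ = (Z_L − Z_0)/(Z_L + Z_0) = (46.1 − j106)/(146.1 − j106)
|Γ| = 116/181 = 0.64
VSWR = (1 + |Γ|)/(1 − |Γ|) = 1.64/0.36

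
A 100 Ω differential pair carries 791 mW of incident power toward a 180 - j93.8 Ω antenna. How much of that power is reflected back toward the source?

P_reflected ≈ 138 mW

|Γ| = |(80 − j93.8)/(280 − j93.8)| = 0.417
|Γ|² = 0.174
P_refl = |Γ|²·P_inc = 138 mW, P_del = (1 − |Γ|²)·P_inc = 653 mW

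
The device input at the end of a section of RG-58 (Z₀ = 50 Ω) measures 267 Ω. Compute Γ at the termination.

Γ = 0.685

Γ = (Z_L − Z_0)/(Z_L + Z_0) = (267 − 50)/(267 + 50) = 217/317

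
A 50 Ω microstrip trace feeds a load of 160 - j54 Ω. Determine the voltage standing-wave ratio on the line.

VSWR ≈ 3.6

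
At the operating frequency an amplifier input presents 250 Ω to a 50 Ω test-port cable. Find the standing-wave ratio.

VSWR ≈ 5

For a purely resistive load, VSWR = R_L/Z_0 or Z_0/R_L (whichever > 1) = 250/50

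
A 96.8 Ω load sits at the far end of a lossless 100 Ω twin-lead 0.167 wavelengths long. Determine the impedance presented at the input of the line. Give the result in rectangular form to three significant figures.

Z_in ≈ 102 + j2.86 Ω

βl = 2π × 0.167 = 60.1°
tan(βl) = tan(60.1°) = 1.74
Z_in = Z_0·(Z_L + jZ_0·tanβl)/(Z_0 + jZ_L·tanβl)
     = 100·(96.8 + j174)/(100 + j168)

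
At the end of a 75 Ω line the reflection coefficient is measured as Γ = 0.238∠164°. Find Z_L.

Z_L = Z_0·(1 + Γ)/(1 − Γ) = 75·(0.771 + j0.0656)/(1.23 − j0.0656)

Z_L ≈ 46.7 + j6.5 Ω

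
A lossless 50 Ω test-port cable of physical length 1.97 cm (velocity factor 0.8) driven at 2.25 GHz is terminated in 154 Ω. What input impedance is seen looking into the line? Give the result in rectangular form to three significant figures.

Z_in ≈ 18.9 − j19.1 Ω

λ = v/f = 0.8·c / 2.25 GHz = 0.107 m
βl = 2π·l/λ = 2π × 0.185 = 66.5°
tan(βl) = tan(66.5°) = 2.3
Z_in = Z_0·(Z_L + jZ_0·tanβl)/(Z_0 + jZ_L·tanβl)
     = 50·(154 + j115)/(50 + j354)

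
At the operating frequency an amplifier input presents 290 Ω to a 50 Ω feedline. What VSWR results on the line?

VSWR ≈ 5.8

For a purely resistive load, VSWR = R_L/Z_0 or Z_0/R_L (whichever > 1) = 290/50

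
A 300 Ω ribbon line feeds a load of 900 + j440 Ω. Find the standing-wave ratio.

VSWR ≈ 3.79

Γ = (Z_L − Z_0)/(Z_L + Z_0) = (600 + j440)/(1200 + j440)
|Γ| = 744/1280 = 0.582
VSWR = (1 + |Γ|)/(1 − |Γ|) = 1.58/0.418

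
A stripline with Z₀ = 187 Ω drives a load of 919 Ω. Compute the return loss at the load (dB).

RL ≈ 3.58 dB

Γ = (919 − 187)/(919 + 187) = 0.662
RL = −20·log₁₀|Γ| = −20·log₁₀(0.662)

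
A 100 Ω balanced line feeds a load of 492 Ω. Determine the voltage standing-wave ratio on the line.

VSWR ≈ 4.92

For a purely resistive load, VSWR = R_L/Z_0 or Z_0/R_L (whichever > 1) = 492/100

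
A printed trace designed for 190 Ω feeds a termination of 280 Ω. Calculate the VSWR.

VSWR ≈ 1.47

For a purely resistive load, VSWR = R_L/Z_0 or Z_0/R_L (whichever > 1) = 280/190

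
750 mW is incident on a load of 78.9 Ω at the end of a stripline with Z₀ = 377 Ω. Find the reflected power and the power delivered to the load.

P_reflected ≈ 321 mW; P_delivered ≈ 429 mW

Γ = (78.9 − 377)/(78.9 + 377) = -0.654
|Γ|² = 0.428
P_refl = |Γ|²·P_inc = 321 mW, P_del = (1 − |Γ|²)·P_inc = 429 mW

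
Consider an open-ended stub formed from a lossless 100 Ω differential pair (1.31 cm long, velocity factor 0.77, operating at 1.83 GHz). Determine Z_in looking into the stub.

Z_in ≈ −j131 Ω

λ = v/f = 0.77·c / 1.83 GHz = 0.126 m
βl = 2π·l/λ = 2π × 0.104 = 37.4°
tan(βl) = 0.763
For an open-ended stub, Z_in = −jZ_0·cot(βl) = −jZ_0/tan(βl)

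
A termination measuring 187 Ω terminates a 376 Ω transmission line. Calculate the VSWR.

For a purely resistive load, VSWR = R_L/Z_0 or Z_0/R_L (whichever > 1) = 376/187

VSWR ≈ 2.01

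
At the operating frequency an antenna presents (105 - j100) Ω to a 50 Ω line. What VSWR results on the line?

VSWR ≈ 4.25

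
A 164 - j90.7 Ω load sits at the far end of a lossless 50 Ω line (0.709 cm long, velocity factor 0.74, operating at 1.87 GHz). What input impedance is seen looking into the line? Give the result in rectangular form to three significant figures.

Z_in ≈ 41.1 − j72.4 Ω

λ = v/f = 0.74·c / 1.87 GHz = 0.119 m
βl = 2π·l/λ = 2π × 0.0597 = 21.5°
tan(βl) = tan(21.5°) = 0.394
Z_in = Z_0·(Z_L + jZ_0·tanβl)/(Z_0 + jZ_L·tanβl)
     = 50·(164 − j71)/(85.7 + j64.6)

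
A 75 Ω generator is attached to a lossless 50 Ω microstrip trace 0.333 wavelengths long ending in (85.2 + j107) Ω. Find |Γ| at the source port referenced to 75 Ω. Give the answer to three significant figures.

βl = 2π × 0.333 = 120°
tan(βl) = -1.74
Z_in = Z_0·(Z_L + jZ_0·tanβl)/(Z_0 + jZ_L·tanβl) = 11 + j11.2 Ω
Γ_s = (Z_in − Z_s)/(Z_in + Z_s) = (-64 + j11.2)/(86 + j11.2), |Γ_s| = 0.748

|Γ| ≈ 0.748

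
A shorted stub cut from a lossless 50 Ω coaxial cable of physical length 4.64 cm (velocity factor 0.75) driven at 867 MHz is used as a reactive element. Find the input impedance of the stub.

Z_in ≈ +j104 Ω

λ = v/f = 0.75·c / 867 MHz = 0.26 m
βl = 2π·l/λ = 2π × 0.179 = 64.4°
tan(βl) = 2.08
For a shorted stub, Z_in = jZ_0·tan(βl)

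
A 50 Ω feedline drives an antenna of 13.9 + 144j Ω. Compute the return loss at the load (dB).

Γ = (-36.1 + j144)/(63.9 + j144), |Γ| = 0.942
RL = −20·log₁₀|Γ| = −20·log₁₀(0.942)

RL ≈ 0.516 dB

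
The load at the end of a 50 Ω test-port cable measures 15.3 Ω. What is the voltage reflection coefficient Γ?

Γ = (Z_L − Z_0)/(Z_L + Z_0) = (15.3 − 50)/(15.3 + 50) = -34.7/65.3

Γ = -0.531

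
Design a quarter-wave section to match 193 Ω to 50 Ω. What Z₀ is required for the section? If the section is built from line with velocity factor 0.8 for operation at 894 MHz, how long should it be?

Z_qwt = √(Z_0·R_L) = √(50 × 193) = √9650
λ = 0.8·c/f = 0.268 m, so l = λ/4 = 0.0671 m

Z_qwt ≈ 98.2 Ω; length ≈ 6.71 cm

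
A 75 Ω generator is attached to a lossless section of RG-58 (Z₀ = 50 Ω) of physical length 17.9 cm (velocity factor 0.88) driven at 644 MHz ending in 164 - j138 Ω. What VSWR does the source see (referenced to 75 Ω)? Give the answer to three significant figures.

λ = v/f = 0.88·c / 644 MHz = 0.41 m
βl = 2π·l/λ = 2π × 0.437 = 157°
tan(βl) = -0.42
Z_in = Z_0·(Z_L + jZ_0·tanβl)/(Z_0 + jZ_L·tanβl) = 100 + j131 Ω
Γ_s = (Z_in − Z_s)/(Z_in + Z_s) = (25.1 + j131)/(175 + j131), |Γ_s| = 0.609
VSWR = (1 + |Γ_s|)/(1 − |Γ_s|)

VSWR ≈ 4.11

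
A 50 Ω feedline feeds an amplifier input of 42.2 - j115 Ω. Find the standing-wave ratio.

VSWR ≈ 8.17

Γ = (Z_L − Z_0)/(Z_L + Z_0) = (-7.8 − j115)/(92.2 − j115)
|Γ| = 115/147 = 0.782
VSWR = (1 + |Γ|)/(1 − |Γ|) = 1.78/0.218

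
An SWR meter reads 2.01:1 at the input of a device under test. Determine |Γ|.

|Γ| = (S − 1)/(S + 1) = (2.01 − 1)/(2.01 + 1) = 1.01/3.01

|Γ| ≈ 0.336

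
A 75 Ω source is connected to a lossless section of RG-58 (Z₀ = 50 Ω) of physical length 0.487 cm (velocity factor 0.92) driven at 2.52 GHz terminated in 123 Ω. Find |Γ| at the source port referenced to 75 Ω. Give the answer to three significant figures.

|Γ| ≈ 0.295

λ = v/f = 0.92·c / 2.52 GHz = 0.11 m
βl = 2π·l/λ = 2π × 0.0445 = 16°
tan(βl) = 0.287
Z_in = Z_0·(Z_L + jZ_0·tanβl)/(Z_0 + jZ_L·tanβl) = 88.9 − j48.4 Ω
Γ_s = (Z_in − Z_s)/(Z_in + Z_s) = (13.9 − j48.4)/(164 − j48.4), |Γ_s| = 0.295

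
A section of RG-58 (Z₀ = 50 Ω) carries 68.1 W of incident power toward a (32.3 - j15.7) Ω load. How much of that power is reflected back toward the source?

P_reflected ≈ 5.43 W

|Γ| = |(-17.7 − j15.7)/(82.3 − j15.7)| = 0.282
|Γ|² = 0.0797
P_refl = |Γ|²·P_inc = 5.43 W, P_del = (1 − |Γ|²)·P_inc = 62.7 W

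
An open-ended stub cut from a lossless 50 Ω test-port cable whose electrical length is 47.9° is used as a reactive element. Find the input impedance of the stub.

Z_in ≈ −j45.2 Ω

tan(βl) = 1.11
For an open-ended stub, Z_in = −jZ_0·cot(βl) = −jZ_0/tan(βl)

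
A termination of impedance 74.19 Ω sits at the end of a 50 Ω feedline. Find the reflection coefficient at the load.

Γ = (Z_L − Z_0)/(Z_L + Z_0) = (74.19 − 50)/(74.19 + 50) = 24.19/124.2

Γ = 0.195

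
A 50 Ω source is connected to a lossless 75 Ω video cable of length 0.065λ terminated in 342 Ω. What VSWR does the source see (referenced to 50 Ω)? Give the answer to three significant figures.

VSWR ≈ 6.26

βl = 2π × 0.065 = 23.4°
tan(βl) = 0.433
Z_in = Z_0·(Z_L + jZ_0·tanβl)/(Z_0 + jZ_L·tanβl) = 83 − j131 Ω
Γ_s = (Z_in − Z_s)/(Z_in + Z_s) = (33 − j131)/(133 − j131), |Γ_s| = 0.724
VSWR = (1 + |Γ_s|)/(1 − |Γ_s|)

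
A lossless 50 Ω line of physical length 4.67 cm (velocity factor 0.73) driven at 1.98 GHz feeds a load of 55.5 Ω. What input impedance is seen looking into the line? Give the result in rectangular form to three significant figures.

λ = v/f = 0.73·c / 1.98 GHz = 0.111 m
βl = 2π·l/λ = 2π × 0.422 = 152°
tan(βl) = tan(152°) = -0.532
Z_in = Z_0·(Z_L + jZ_0·tanβl)/(Z_0 + jZ_L·tanβl)
     = 50·(55.5 − j26.6)/(50 − j29.5)

Z_in ≈ 52.8 + j4.58 Ω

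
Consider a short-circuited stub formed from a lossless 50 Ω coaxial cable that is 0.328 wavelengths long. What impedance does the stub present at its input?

Z_in ≈ −j93.7 Ω

βl = 2π × 0.328 = 118°
tan(βl) = -1.87
For a short-circuited stub, Z_in = jZ_0·tan(βl)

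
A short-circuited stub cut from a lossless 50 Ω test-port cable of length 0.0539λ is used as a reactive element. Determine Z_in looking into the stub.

βl = 2π × 0.0539 = 19.4°
tan(βl) = 0.352
For a short-circuited stub, Z_in = jZ_0·tan(βl)

Z_in ≈ +j17.6 Ω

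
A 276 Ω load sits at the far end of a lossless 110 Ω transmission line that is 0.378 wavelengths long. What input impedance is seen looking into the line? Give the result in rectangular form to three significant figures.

βl = 2π × 0.378 = 136°
tan(βl) = tan(136°) = -0.963
Z_in = Z_0·(Z_L + jZ_0·tanβl)/(Z_0 + jZ_L·tanβl)
     = 110·(276 − j106)/(110 − j266)

Z_in ≈ 77.8 + j82 Ω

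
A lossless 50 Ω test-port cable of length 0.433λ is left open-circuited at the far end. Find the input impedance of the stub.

Z_in ≈ +j112 Ω

βl = 2π × 0.433 = 156°
tan(βl) = -0.448
For an open-circuited stub, Z_in = −jZ_0·cot(βl) = −jZ_0/tan(βl)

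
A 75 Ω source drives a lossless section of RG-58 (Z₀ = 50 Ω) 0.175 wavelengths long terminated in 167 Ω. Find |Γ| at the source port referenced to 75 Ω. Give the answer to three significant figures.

βl = 2π × 0.175 = 63°
tan(βl) = 1.96
Z_in = Z_0·(Z_L + jZ_0·tanβl)/(Z_0 + jZ_L·tanβl) = 18.4 − j22.7 Ω
Γ_s = (Z_in − Z_s)/(Z_in + Z_s) = (-56.6 − j22.7)/(93.4 − j22.7), |Γ_s| = 0.634

|Γ| ≈ 0.634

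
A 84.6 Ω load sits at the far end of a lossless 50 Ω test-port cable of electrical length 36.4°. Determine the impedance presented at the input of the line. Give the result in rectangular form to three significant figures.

tan(βl) = tan(36.4°) = 0.737
Z_in = Z_0·(Z_L + jZ_0·tanβl)/(Z_0 + jZ_L·tanβl)
     = 50·(84.6 + j36.9)/(50 + j62.4)

Z_in ≈ 51.1 − j26.9 Ω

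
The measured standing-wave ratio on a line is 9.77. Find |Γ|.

|Γ| ≈ 0.814

|Γ| = (S − 1)/(S + 1) = (9.77 − 1)/(9.77 + 1) = 8.77/10.8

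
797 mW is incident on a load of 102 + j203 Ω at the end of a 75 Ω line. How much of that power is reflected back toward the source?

P_reflected ≈ 461 mW

|Γ| = |(27 + j203)/(177 + j203)| = 0.76
|Γ|² = 0.578
P_refl = |Γ|²·P_inc = 461 mW, P_del = (1 − |Γ|²)·P_inc = 336 mW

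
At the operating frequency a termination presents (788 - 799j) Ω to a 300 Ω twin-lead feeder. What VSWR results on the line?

Γ = (Z_L − Z_0)/(Z_L + Z_0) = (488 − j799)/(1088 − j799)
|Γ| = 936/1350 = 0.694
VSWR = (1 + |Γ|)/(1 − |Γ|) = 1.69/0.306

VSWR ≈ 5.53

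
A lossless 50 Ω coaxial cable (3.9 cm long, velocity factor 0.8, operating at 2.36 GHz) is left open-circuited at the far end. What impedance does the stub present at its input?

λ = v/f = 0.8·c / 2.36 GHz = 0.102 m
βl = 2π·l/λ = 2π × 0.383 = 138°
tan(βl) = -0.899
For an open-circuited stub, Z_in = −jZ_0·cot(βl) = −jZ_0/tan(βl)

Z_in ≈ +j55.6 Ω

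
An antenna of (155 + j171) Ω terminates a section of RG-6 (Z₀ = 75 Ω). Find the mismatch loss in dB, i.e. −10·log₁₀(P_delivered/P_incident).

Γ = (80 + j171)/(230 + j171), |Γ| = 0.659
|Γ|² = 0.434, so P_del/P_inc = 1 − |Γ|² = 0.566
ML = −10·log₁₀(1 − |Γ|²)

mismatch loss ≈ 2.47 dB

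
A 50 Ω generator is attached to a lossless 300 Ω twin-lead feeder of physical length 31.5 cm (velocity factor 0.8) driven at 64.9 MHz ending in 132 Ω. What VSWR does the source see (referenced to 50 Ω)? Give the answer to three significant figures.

λ = v/f = 0.8·c / 64.9 MHz = 3.7 m
βl = 2π·l/λ = 2π × 0.0852 = 30.7°
tan(βl) = 0.593
Z_in = Z_0·(Z_L + jZ_0·tanβl)/(Z_0 + jZ_L·tanβl) = 167 + j134 Ω
Γ_s = (Z_in − Z_s)/(Z_in + Z_s) = (117 + j134)/(217 + j134), |Γ_s| = 0.698
VSWR = (1 + |Γ_s|)/(1 − |Γ_s|)

VSWR ≈ 5.62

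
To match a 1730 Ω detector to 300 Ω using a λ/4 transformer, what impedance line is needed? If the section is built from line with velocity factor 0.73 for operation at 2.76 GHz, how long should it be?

Z_qwt = √(Z_0·R_L) = √(300 × 1730) = √519000
λ = 0.73·c/f = 0.0793 m, so l = λ/4 = 0.0198 m

Z_qwt ≈ 720 Ω; length ≈ 1.98 cm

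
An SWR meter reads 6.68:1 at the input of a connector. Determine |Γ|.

|Γ| ≈ 0.74

|Γ| = (S − 1)/(S + 1) = (6.68 − 1)/(6.68 + 1) = 5.68/7.68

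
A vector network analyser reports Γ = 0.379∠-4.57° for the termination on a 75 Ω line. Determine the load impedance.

Z_L = Z_0·(1 + Γ)/(1 − Γ) = 75·(1.38 − j0.0302)/(0.622 + j0.0302)

Z_L ≈ 166 − j11.7 Ω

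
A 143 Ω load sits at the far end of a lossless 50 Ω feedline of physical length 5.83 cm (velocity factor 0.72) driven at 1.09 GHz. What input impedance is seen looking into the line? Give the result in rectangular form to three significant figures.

λ = v/f = 0.72·c / 1.09 GHz = 0.198 m
βl = 2π·l/λ = 2π × 0.294 = 106°
tan(βl) = tan(106°) = -3.51
Z_in = Z_0·(Z_L + jZ_0·tanβl)/(Z_0 + jZ_L·tanβl)
     = 50·(143 − j175)/(50 − j502)

Z_in ≈ 18.7 + j12.4 Ω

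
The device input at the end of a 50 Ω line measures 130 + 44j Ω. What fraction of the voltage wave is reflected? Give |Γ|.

|Γ| ≈ 0.493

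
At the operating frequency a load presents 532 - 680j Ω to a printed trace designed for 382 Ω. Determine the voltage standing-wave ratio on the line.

Γ = (Z_L − Z_0)/(Z_L + Z_0) = (150 − j680)/(914 − j680)
|Γ| = 696/1140 = 0.611
VSWR = (1 + |Γ|)/(1 − |Γ|) = 1.61/0.389

VSWR ≈ 4.14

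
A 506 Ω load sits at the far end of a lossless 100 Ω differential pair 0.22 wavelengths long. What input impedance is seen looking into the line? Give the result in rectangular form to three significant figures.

βl = 2π × 0.22 = 79.2°
tan(βl) = tan(79.2°) = 5.24
Z_in = Z_0·(Z_L + jZ_0·tanβl)/(Z_0 + jZ_L·tanβl)
     = 100·(506 + j524)/(100 + j2650)

Z_in ≈ 20.5 − j18.3 Ω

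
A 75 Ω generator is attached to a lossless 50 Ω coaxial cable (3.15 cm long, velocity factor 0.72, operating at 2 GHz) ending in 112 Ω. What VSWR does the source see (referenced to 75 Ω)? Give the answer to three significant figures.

λ = v/f = 0.72·c / 2 GHz = 0.108 m
βl = 2π·l/λ = 2π × 0.292 = 105°
tan(βl) = -3.73
Z_in = Z_0·(Z_L + jZ_0·tanβl)/(Z_0 + jZ_L·tanβl) = 23.6 + j10.6 Ω
Γ_s = (Z_in − Z_s)/(Z_in + Z_s) = (-51.4 + j10.6)/(98.6 + j10.6), |Γ_s| = 0.529
VSWR = (1 + |Γ_s|)/(1 − |Γ_s|)

VSWR ≈ 3.25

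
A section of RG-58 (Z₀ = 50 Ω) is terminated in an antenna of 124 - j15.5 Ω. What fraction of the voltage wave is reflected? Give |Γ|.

Γ = (Z_L − Z_0)/(Z_L + Z_0) = (74 − j15.5)/(174 − j15.5)
|Γ| = 75.6/175

|Γ| ≈ 0.433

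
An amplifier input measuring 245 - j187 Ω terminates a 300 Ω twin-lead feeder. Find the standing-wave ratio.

VSWR ≈ 2.02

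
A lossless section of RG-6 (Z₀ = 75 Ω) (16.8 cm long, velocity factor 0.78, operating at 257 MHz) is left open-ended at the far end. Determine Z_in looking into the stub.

λ = v/f = 0.78·c / 257 MHz = 0.911 m
βl = 2π·l/λ = 2π × 0.185 = 66.4°
tan(βl) = 2.29
For an open-ended stub, Z_in = −jZ_0·cot(βl) = −jZ_0/tan(βl)

Z_in ≈ −j32.7 Ω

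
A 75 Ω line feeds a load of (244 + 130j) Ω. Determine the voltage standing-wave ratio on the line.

VSWR ≈ 4.25

Γ = (Z_L − Z_0)/(Z_L + Z_0) = (169 + j130)/(319 + j130)
|Γ| = 213/344 = 0.619
VSWR = (1 + |Γ|)/(1 − |Γ|) = 1.62/0.381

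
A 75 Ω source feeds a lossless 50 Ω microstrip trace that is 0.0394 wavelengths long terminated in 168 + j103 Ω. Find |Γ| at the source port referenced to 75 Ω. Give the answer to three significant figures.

βl = 2π × 0.0394 = 14.2°
tan(βl) = 0.253
Z_in = Z_0·(Z_L + jZ_0·tanβl)/(Z_0 + jZ_L·tanβl) = 188 − j91.7 Ω
Γ_s = (Z_in − Z_s)/(Z_in + Z_s) = (113 − j91.7)/(263 − j91.7), |Γ_s| = 0.522

|Γ| ≈ 0.522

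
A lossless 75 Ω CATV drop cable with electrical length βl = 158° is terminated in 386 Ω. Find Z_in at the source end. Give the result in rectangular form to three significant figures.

tan(βl) = tan(158°) = -0.404
Z_in = Z_0·(Z_L + jZ_0·tanβl)/(Z_0 + jZ_L·tanβl)
     = 75·(386 − j30.3)/(75 − j156)

Z_in ≈ 84.3 + j145 Ω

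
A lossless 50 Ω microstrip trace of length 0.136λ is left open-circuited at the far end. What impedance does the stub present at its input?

βl = 2π × 0.136 = 49°
tan(βl) = 1.15
For an open-circuited stub, Z_in = −jZ_0·cot(βl) = −jZ_0/tan(βl)

Z_in ≈ −j43.5 Ω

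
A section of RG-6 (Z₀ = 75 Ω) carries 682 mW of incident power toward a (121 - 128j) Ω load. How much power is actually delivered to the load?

P_delivered ≈ 452 mW

|Γ| = |(46 − j128)/(196 − j128)| = 0.581
|Γ|² = 0.338
P_refl = |Γ|²·P_inc = 230 mW, P_del = (1 − |Γ|²)·P_inc = 452 mW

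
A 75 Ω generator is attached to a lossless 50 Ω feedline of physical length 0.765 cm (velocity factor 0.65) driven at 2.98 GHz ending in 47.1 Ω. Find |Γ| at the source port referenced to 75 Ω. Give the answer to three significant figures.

λ = v/f = 0.65·c / 2.98 GHz = 0.0654 m
βl = 2π·l/λ = 2π × 0.117 = 42.1°
tan(βl) = 0.903
Z_in = Z_0·(Z_L + jZ_0·tanβl)/(Z_0 + jZ_L·tanβl) = 49.6 + j2.95 Ω
Γ_s = (Z_in − Z_s)/(Z_in + Z_s) = (-25.4 + j2.95)/(125 + j2.95), |Γ_s| = 0.205

|Γ| ≈ 0.205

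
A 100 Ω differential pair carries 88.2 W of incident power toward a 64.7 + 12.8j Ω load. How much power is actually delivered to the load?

P_delivered ≈ 83.6 W

|Γ| = |(-35.3 + j12.8)/(164.7 + j12.8)| = 0.227
|Γ|² = 0.0517
P_refl = |Γ|²·P_inc = 4.56 W, P_del = (1 − |Γ|²)·P_inc = 83.6 W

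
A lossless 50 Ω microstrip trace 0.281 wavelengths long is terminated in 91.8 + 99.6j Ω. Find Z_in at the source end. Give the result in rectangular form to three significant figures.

βl = 2π × 0.281 = 101°
tan(βl) = tan(101°) = -5.07
Z_in = Z_0·(Z_L + jZ_0·tanβl)/(Z_0 + jZ_L·tanβl)
     = 50·(91.8 − j154)/(555 − j465)

Z_in ≈ 11.7 − j4.07 Ω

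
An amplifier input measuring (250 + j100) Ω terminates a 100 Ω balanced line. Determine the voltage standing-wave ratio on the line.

VSWR ≈ 2.96

Γ = (Z_L − Z_0)/(Z_L + Z_0) = (150 + j100)/(350 + j100)
|Γ| = 180/364 = 0.495
VSWR = (1 + |Γ|)/(1 − |Γ|) = 1.5/0.505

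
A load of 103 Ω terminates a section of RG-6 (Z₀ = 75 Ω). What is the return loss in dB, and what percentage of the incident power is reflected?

RL ≈ 16.1 dB; 2.47% of incident power reflected

Γ = (103 − 75)/(103 + 75) = 0.157
RL = −20·log₁₀(0.157) = 16.1 dB
P_refl/P_inc = |Γ|² = 0.0247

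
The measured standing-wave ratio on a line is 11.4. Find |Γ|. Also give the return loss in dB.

|Γ| ≈ 0.839; return loss ≈ 1.53 dB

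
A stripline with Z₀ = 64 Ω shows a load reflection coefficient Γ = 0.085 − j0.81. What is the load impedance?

Z_L = Z_0·(1 + Γ)/(1 − Γ) = 64·(1.08 − j0.81)/(0.915 + j0.81)

Z_L ≈ 14.4 − j69.4 Ω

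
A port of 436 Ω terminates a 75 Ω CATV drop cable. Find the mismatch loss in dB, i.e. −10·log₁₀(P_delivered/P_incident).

Γ = (436 − 75)/(436 + 75) = 0.706
|Γ|² = 0.499, so P_del/P_inc = 1 − |Γ|² = 0.501
ML = −10·log₁₀(1 − |Γ|²)

mismatch loss ≈ 3 dB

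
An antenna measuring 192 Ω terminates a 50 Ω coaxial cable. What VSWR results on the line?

VSWR ≈ 3.84

Γ = (192 − 50)/(192 + 50) = 0.587
VSWR = (1 + 0.587)/(1 − 0.587)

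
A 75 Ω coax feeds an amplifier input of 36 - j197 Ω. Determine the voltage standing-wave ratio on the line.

VSWR ≈ 16.9

Γ = (Z_L − Z_0)/(Z_L + Z_0) = (-39 − j197)/(111 − j197)
|Γ| = 201/226 = 0.888
VSWR = (1 + |Γ|)/(1 − |Γ|) = 1.89/0.112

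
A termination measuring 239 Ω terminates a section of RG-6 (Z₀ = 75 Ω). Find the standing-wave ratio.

VSWR ≈ 3.19

Γ = (239 − 75)/(239 + 75) = 0.522
VSWR = (1 + 0.522)/(1 − 0.522)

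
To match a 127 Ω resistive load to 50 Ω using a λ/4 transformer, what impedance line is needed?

Z_qwt ≈ 79.7 Ω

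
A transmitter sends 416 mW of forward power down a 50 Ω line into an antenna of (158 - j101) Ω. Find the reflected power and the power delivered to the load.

P_reflected ≈ 170 mW; P_delivered ≈ 246 mW

|Γ| = |(108 − j101)/(208 − j101)| = 0.639
|Γ|² = 0.409
P_refl = |Γ|²·P_inc = 170 mW, P_del = (1 − |Γ|²)·P_inc = 246 mW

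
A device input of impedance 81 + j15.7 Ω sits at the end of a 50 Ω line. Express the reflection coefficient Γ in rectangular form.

Γ ≈ 0.247 + j0.0902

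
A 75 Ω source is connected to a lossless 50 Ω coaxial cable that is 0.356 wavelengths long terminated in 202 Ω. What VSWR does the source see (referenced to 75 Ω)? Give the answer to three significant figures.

βl = 2π × 0.356 = 128°
tan(βl) = -1.27
Z_in = Z_0·(Z_L + jZ_0·tanβl)/(Z_0 + jZ_L·tanβl) = 19.3 + j35.5 Ω
Γ_s = (Z_in − Z_s)/(Z_in + Z_s) = (-55.7 + j35.5)/(94.3 + j35.5), |Γ_s| = 0.656
VSWR = (1 + |Γ_s|)/(1 − |Γ_s|)

VSWR ≈ 4.81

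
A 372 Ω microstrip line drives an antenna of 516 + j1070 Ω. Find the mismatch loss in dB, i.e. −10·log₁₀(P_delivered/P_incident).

Γ = (144 + j1070)/(888 + j1070), |Γ| = 0.776
|Γ|² = 0.603, so P_del/P_inc = 1 − |Γ|² = 0.397
ML = −10·log₁₀(1 − |Γ|²)

mismatch loss ≈ 4.01 dB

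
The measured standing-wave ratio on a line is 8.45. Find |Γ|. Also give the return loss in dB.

|Γ| = (S − 1)/(S + 1) = (8.45 − 1)/(8.45 + 1) = 7.45/9.45
RL = −20·log₁₀|Γ| = −20·log₁₀(0.788)

|Γ| ≈ 0.788; return loss ≈ 2.07 dB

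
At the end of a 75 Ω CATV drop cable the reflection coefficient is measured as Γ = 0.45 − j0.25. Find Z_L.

Z_L ≈ 151 − j103 Ω

Z_L = Z_0·(1 + Γ)/(1 − Γ) = 75·(1.45 − j0.25)/(0.55 + j0.25)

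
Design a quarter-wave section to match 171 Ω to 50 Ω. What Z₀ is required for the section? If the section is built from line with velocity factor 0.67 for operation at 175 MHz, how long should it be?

Z_qwt = √(Z_0·R_L) = √(50 × 171) = √8550
λ = 0.67·c/f = 1.15 m, so l = λ/4 = 0.287 m

Z_qwt ≈ 92.5 Ω; length ≈ 28.7 cm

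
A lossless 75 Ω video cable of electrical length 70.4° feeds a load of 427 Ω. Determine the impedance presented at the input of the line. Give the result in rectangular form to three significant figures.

Z_in ≈ 14.8 − j25.8 Ω

tan(βl) = tan(70.4°) = 2.81
Z_in = Z_0·(Z_L + jZ_0·tanβl)/(Z_0 + jZ_L·tanβl)
     = 75·(427 + j211)/(75 + j1200)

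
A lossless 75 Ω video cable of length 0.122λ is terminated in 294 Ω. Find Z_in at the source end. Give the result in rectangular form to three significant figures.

βl = 2π × 0.122 = 43.9°
tan(βl) = tan(43.9°) = 0.963
Z_in = Z_0·(Z_L + jZ_0·tanβl)/(Z_0 + jZ_L·tanβl)
     = 75·(294 + j72.2)/(75 + j283)

Z_in ≈ 37.2 − j68 Ω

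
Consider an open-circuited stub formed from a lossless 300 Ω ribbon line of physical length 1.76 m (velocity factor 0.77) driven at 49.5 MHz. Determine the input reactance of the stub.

X_in ≈ 308 Ω (inductive)

λ = v/f = 0.77·c / 49.5 MHz = 4.67 m
βl = 2π·l/λ = 2π × 0.377 = 136°
tan(βl) = -0.973
For an open-circuited stub, Z_in = −jZ_0·cot(βl) = −jZ_0/tan(βl)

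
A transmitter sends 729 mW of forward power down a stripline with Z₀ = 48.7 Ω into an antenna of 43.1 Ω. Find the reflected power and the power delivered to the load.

P_reflected ≈ 2.71 mW; P_delivered ≈ 726 mW

Γ = (43.1 − 48.7)/(43.1 + 48.7) = -0.061
|Γ|² = 0.00372
P_refl = |Γ|²·P_inc = 2.71 mW, P_del = (1 − |Γ|²)·P_inc = 726 mW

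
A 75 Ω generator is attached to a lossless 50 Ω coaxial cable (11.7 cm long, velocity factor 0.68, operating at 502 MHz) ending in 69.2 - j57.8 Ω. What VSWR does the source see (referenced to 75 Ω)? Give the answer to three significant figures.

λ = v/f = 0.68·c / 502 MHz = 0.406 m
βl = 2π·l/λ = 2π × 0.288 = 104°
tan(βl) = -4.12
Z_in = Z_0·(Z_L + jZ_0·tanβl)/(Z_0 + jZ_L·tanβl) = 26.7 + j29.7 Ω
Γ_s = (Z_in − Z_s)/(Z_in + Z_s) = (-48.3 + j29.7)/(102 + j29.7), |Γ_s| = 0.536
VSWR = (1 + |Γ_s|)/(1 − |Γ_s|)

VSWR ≈ 3.31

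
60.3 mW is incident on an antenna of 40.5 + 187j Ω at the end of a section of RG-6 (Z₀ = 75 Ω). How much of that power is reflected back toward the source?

|Γ| = |(-34.5 + j187)/(115.5 + j187)| = 0.865
|Γ|² = 0.748
P_refl = |Γ|²·P_inc = 45.1 mW, P_del = (1 − |Γ|²)·P_inc = 15.2 mW

P_reflected ≈ 45.1 mW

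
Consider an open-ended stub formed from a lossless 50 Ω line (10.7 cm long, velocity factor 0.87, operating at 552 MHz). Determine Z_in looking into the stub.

Z_in ≈ −j7.5 Ω

λ = v/f = 0.87·c / 552 MHz = 0.473 m
βl = 2π·l/λ = 2π × 0.226 = 81.5°
tan(βl) = 6.67
For an open-ended stub, Z_in = −jZ_0·cot(βl) = −jZ_0/tan(βl)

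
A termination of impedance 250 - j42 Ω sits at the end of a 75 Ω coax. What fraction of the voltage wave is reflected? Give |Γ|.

Γ = (Z_L − Z_0)/(Z_L + Z_0) = (175 − j42)/(325 − j42)
|Γ| = 180/328

|Γ| ≈ 0.549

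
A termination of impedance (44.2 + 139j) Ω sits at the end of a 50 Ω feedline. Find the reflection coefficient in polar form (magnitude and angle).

Γ = (Z_L − Z_0)/(Z_L + Z_0) = (-5.8 + j139)/(94.2 + j139)
|Γ| = 139/168 = 0.829

Γ ≈ 0.829 ∠ 36.5°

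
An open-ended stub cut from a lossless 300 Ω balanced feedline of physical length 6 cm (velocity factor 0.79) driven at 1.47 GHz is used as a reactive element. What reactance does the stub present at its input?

X_in ≈ 289 Ω (inductive)

λ = v/f = 0.79·c / 1.47 GHz = 0.161 m
βl = 2π·l/λ = 2π × 0.372 = 134°
tan(βl) = -1.04
For an open-ended stub, Z_in = −jZ_0·cot(βl) = −jZ_0/tan(βl)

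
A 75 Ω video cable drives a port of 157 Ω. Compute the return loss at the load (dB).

RL ≈ 9.03 dB

Γ = (157 − 75)/(157 + 75) = 0.353
RL = −20·log₁₀|Γ| = −20·log₁₀(0.353)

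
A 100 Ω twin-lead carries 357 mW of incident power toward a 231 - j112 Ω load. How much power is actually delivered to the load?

P_delivered ≈ 270 mW

|Γ| = |(131 − j112)/(331 − j112)| = 0.493
|Γ|² = 0.243
P_refl = |Γ|²·P_inc = 86.8 mW, P_del = (1 − |Γ|²)·P_inc = 270 mW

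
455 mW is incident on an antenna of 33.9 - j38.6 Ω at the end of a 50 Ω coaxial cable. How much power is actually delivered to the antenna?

P_delivered ≈ 362 mW

|Γ| = |(-16.1 − j38.6)/(83.9 − j38.6)| = 0.453
|Γ|² = 0.205
P_refl = |Γ|²·P_inc = 93.3 mW, P_del = (1 − |Γ|²)·P_inc = 362 mW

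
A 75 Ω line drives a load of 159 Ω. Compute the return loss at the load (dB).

RL ≈ 8.9 dB

Γ = (159 − 75)/(159 + 75) = 0.359
RL = −20·log₁₀|Γ| = −20·log₁₀(0.359)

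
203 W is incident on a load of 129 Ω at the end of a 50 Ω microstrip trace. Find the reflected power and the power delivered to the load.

P_reflected ≈ 39.5 W; P_delivered ≈ 163 W

Γ = (129 − 50)/(129 + 50) = 0.441
|Γ|² = 0.195
P_refl = |Γ|²·P_inc = 39.5 W, P_del = (1 − |Γ|²)·P_inc = 163 W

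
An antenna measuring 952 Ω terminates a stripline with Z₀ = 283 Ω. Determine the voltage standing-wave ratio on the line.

Γ = (952 − 283)/(952 + 283) = 0.542
VSWR = (1 + 0.542)/(1 − 0.542)

VSWR ≈ 3.36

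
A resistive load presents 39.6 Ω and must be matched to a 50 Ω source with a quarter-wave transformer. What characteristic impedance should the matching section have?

Z_qwt = √(Z_0·R_L) = √(50 × 39.6) = √1980

Z_qwt ≈ 44.5 Ω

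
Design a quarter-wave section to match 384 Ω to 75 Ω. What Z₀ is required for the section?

Z_qwt = √(Z_0·R_L) = √(75 × 384) = √28800

Z_qwt ≈ 170 Ω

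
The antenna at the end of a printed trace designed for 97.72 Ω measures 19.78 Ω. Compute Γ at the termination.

Γ = (Z_L − Z_0)/(Z_L + Z_0) = (19.78 − 97.72)/(19.78 + 97.72) = -77.94/117.5

Γ = -0.663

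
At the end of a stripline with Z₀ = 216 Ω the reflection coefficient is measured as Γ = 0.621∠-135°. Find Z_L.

Z_L ≈ 58.6 − j83.8 Ω

Z_L = Z_0·(1 + Γ)/(1 − Γ) = 216·(0.561 − j0.439)/(1.44 + j0.439)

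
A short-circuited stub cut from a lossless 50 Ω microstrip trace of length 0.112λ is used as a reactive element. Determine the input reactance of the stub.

βl = 2π × 0.112 = 40.3°
tan(βl) = 0.849
For a short-circuited stub, Z_in = jZ_0·tan(βl)

X_in ≈ 42.4 Ω (inductive)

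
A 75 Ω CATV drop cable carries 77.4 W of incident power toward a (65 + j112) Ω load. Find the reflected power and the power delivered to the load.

P_reflected ≈ 30.4 W; P_delivered ≈ 47 W

|Γ| = |(-10 + j112)/(140 + j112)| = 0.627
|Γ|² = 0.393
P_refl = |Γ|²·P_inc = 30.4 W, P_del = (1 − |Γ|²)·P_inc = 47 W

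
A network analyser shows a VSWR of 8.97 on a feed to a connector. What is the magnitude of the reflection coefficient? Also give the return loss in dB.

|Γ| = (S − 1)/(S + 1) = (8.97 − 1)/(8.97 + 1) = 7.97/9.97
RL = −20·log₁₀|Γ| = −20·log₁₀(0.799)

|Γ| ≈ 0.799; return loss ≈ 1.94 dB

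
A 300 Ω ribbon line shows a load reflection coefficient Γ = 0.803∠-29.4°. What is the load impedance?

Z_L = Z_0·(1 + Γ)/(1 − Γ) = 300·(1.7 − j0.394)/(0.3 + j0.394)

Z_L ≈ 434 − j963 Ω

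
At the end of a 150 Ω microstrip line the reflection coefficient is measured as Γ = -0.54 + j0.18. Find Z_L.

Z_L ≈ 42.2 + j22.5 Ω

Z_L = Z_0·(1 + Γ)/(1 − Γ) = 150·(0.46 + j0.18)/(1.54 − j0.18)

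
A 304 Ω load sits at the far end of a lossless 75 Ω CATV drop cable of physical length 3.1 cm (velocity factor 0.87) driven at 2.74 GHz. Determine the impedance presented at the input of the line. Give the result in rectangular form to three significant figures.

λ = v/f = 0.87·c / 2.74 GHz = 0.0953 m
βl = 2π·l/λ = 2π × 0.325 = 117°
tan(βl) = tan(117°) = -1.95
Z_in = Z_0·(Z_L + jZ_0·tanβl)/(Z_0 + jZ_L·tanβl)
     = 75·(304 − j146)/(75 − j593)

Z_in ≈ 23 + j35.6 Ω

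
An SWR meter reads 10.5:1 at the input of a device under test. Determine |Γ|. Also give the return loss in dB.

|Γ| = (S − 1)/(S + 1) = (10.5 − 1)/(10.5 + 1) = 9.5/11.5
RL = −20·log₁₀|Γ| = −20·log₁₀(0.826)

|Γ| ≈ 0.826; return loss ≈ 1.66 dB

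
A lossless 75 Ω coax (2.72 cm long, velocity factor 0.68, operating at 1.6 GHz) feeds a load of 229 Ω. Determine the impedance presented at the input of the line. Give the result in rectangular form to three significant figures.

λ = v/f = 0.68·c / 1.6 GHz = 0.128 m
βl = 2π·l/λ = 2π × 0.213 = 76.8°
tan(βl) = tan(76.8°) = 4.26
Z_in = Z_0·(Z_L + jZ_0·tanβl)/(Z_0 + jZ_L·tanβl)
     = 75·(229 + j320)/(75 + j976)

Z_in ≈ 25.8 − j15.6 Ω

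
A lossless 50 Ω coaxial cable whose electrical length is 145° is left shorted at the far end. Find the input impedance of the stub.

tan(βl) = -0.7
For a shorted stub, Z_in = jZ_0·tan(βl)

Z_in ≈ −j35 Ω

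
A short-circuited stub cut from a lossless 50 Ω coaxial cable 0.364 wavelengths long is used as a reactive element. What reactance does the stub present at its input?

X_in ≈ -57.4 Ω (capacitive)

βl = 2π × 0.364 = 131°
tan(βl) = -1.15
For a short-circuited stub, Z_in = jZ_0·tan(βl)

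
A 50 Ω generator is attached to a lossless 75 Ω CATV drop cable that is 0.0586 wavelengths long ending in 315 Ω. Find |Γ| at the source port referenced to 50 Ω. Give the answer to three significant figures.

βl = 2π × 0.0586 = 21.1°
tan(βl) = 0.386
Z_in = Z_0·(Z_L + jZ_0·tanβl)/(Z_0 + jZ_L·tanβl) = 99.8 − j133 Ω
Γ_s = (Z_in − Z_s)/(Z_in + Z_s) = (49.8 − j133)/(150 − j133), |Γ_s| = 0.708

|Γ| ≈ 0.708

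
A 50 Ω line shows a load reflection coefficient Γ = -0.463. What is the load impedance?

Z_L = Z_0·(1 + Γ)/(1 − Γ) = 50·(0.537)/(1.46)

Z_L ≈ 18.4 Ω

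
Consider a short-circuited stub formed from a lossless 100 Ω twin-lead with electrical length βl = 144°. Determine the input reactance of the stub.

X_in ≈ -72.7 Ω (capacitive)

tan(βl) = -0.727
For a short-circuited stub, Z_in = jZ_0·tan(βl)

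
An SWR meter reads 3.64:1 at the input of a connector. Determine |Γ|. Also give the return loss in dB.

|Γ| = (S − 1)/(S + 1) = (3.64 − 1)/(3.64 + 1) = 2.64/4.64
RL = −20·log₁₀|Γ| = −20·log₁₀(0.569)

|Γ| ≈ 0.569; return loss ≈ 4.9 dB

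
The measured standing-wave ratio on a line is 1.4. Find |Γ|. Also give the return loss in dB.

|Γ| = (S − 1)/(S + 1) = (1.4 − 1)/(1.4 + 1) = 0.4/2.4
RL = −20·log₁₀|Γ| = −20·log₁₀(0.167)

|Γ| ≈ 0.167; return loss ≈ 15.6 dB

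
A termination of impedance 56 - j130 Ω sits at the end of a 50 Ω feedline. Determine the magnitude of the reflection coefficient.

|Γ| ≈ 0.776

Γ = (Z_L − Z_0)/(Z_L + Z_0) = (6 − j130)/(106 − j130)
|Γ| = 130/168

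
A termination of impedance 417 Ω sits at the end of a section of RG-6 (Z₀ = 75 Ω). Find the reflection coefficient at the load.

Γ = (Z_L − Z_0)/(Z_L + Z_0) = (417 − 75)/(417 + 75) = 342/492

Γ = 0.695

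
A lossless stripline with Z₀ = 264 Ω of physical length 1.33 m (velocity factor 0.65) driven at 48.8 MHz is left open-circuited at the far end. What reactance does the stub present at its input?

λ = v/f = 0.65·c / 48.8 MHz = 4 m
βl = 2π·l/λ = 2π × 0.333 = 120°
tan(βl) = -1.74
For an open-circuited stub, Z_in = −jZ_0·cot(βl) = −jZ_0/tan(βl)

X_in ≈ 151 Ω (inductive)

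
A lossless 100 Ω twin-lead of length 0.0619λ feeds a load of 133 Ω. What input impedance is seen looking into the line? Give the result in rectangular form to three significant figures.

βl = 2π × 0.0619 = 22.3°
tan(βl) = tan(22.3°) = 0.41
Z_in = Z_0·(Z_L + jZ_0·tanβl)/(Z_0 + jZ_L·tanβl)
     = 100·(133 + j41)/(100 + j54.5)

Z_in ≈ 120 − j24.3 Ω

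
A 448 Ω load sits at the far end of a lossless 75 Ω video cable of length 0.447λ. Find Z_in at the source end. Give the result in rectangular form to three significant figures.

Z_in ≈ 95.2 + j171 Ω

βl = 2π × 0.447 = 161°
tan(βl) = tan(161°) = -0.346
Z_in = Z_0·(Z_L + jZ_0·tanβl)/(Z_0 + jZ_L·tanβl)
     = 75·(448 − j25.9)/(75 − j155)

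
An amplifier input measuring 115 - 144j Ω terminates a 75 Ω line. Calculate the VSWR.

VSWR ≈ 4.36

Γ = (Z_L − Z_0)/(Z_L + Z_0) = (40 − j144)/(190 − j144)
|Γ| = 149/238 = 0.627
VSWR = (1 + |Γ|)/(1 − |Γ|) = 1.63/0.373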